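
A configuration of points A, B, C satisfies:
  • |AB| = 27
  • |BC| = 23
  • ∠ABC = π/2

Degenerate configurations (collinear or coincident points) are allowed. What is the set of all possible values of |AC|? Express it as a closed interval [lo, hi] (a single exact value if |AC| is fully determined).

|AC| = √(1258)  (≈ 35.4683)

|AB| ∈ {27}
|BC| ∈ {23}
|AC| ∈ {√(1258)}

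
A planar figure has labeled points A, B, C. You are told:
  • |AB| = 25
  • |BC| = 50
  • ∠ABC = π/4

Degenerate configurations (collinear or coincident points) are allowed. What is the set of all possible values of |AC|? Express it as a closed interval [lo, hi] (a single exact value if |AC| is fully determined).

|AB| ∈ {25}
|BC| ∈ {50}
|AC| ∈ {25·√(5 - 2·√(2))}

|AC| = 25·√(5 - 2·√(2))  (≈ 36.8406)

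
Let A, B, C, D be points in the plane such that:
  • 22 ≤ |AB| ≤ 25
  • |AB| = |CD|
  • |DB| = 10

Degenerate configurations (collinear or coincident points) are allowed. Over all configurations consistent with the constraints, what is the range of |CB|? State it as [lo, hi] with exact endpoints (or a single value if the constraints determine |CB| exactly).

|AB| ∈ [22, 25]
|BD| ∈ {10}
|CD| ∈ [22, 25]
|AD| ∈ [12, 35]
|BC| ∈ [12, 35]
|AC| ∈ [0, 60]

|CB| ∈ [12, 35]  (≈ [12.0000, 35.0000])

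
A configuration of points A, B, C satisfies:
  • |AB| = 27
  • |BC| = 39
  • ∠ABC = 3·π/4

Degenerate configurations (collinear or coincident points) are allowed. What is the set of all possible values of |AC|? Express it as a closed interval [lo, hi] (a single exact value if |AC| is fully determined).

|AB| ∈ {27}
|BC| ∈ {39}
|AC| ∈ {3·√(117·√(2) + 250)}

|AC| = 3·√(117·√(2) + 250)  (≈ 61.1487)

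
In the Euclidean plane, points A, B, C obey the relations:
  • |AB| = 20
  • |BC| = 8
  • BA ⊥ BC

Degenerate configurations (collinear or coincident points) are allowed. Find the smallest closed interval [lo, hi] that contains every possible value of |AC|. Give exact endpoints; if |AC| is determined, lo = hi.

|AB| ∈ {20}
|BC| ∈ {8}
|AC| ∈ {4·√(29)}

|AC| = 4·√(29)  (≈ 21.5407)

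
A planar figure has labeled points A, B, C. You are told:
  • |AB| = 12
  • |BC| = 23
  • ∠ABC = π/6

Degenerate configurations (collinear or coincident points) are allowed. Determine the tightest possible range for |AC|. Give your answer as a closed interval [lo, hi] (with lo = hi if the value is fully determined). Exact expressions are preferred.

|AB| ∈ {12}
|BC| ∈ {23}
|AC| ∈ {√(673 - 276·√(3))}

|AC| = √(673 - 276·√(3))  (≈ 13.9626)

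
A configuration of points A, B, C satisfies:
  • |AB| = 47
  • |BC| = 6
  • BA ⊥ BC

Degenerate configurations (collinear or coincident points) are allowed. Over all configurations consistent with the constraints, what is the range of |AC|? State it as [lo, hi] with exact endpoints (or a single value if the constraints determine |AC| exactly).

|AB| ∈ {47}
|BC| ∈ {6}
|AC| ∈ {√(2245)}

|AC| = √(2245)  (≈ 47.3814)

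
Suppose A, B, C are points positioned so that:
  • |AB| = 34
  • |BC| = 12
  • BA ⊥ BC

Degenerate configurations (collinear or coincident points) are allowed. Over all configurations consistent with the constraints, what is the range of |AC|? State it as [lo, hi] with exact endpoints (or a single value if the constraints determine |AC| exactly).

|AB| ∈ {34}
|BC| ∈ {12}
|AC| ∈ {10·√(13)}

|AC| = 10·√(13)  (≈ 36.0555)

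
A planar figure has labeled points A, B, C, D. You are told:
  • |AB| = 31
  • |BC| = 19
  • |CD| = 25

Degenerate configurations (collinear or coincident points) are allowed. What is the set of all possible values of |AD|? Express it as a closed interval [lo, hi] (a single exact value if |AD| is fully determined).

|AB| ∈ {31}
|BC| ∈ {19}
|CD| ∈ {25}
|AC| ∈ [12, 50]
|BD| ∈ [6, 44]
|AD| ∈ [0, 75]

|AD| ∈ [0, 75]  (≈ [0.0000, 75.0000])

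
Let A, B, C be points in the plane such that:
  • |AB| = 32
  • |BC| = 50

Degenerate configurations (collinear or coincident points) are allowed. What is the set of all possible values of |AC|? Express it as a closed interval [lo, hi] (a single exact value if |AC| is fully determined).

|AB| ∈ {32}
|BC| ∈ {50}
|AC| ∈ [18, 82]

|AC| ∈ [18, 82]  (≈ [18.0000, 82.0000])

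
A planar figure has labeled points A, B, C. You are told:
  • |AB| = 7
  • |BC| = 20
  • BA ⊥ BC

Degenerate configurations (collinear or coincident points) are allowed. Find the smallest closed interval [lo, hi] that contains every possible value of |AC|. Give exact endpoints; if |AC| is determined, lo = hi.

|AC| = √(449)  (≈ 21.1896)

|AB| ∈ {7}
|BC| ∈ {20}
|AC| ∈ {√(449)}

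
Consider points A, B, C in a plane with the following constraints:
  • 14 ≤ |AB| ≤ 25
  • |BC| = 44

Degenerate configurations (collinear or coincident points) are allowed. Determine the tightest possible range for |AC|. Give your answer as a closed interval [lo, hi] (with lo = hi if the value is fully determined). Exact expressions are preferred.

|AC| ∈ [19, 69]  (≈ [19.0000, 69.0000])

|AB| ∈ [14, 25]
|BC| ∈ {44}
|AC| ∈ [19, 69]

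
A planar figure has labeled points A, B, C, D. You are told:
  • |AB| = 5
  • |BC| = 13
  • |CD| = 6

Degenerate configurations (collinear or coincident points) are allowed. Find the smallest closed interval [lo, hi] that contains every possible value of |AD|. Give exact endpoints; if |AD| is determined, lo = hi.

|AD| ∈ [2, 24]  (≈ [2.0000, 24.0000])

|AB| ∈ {5}
|BC| ∈ {13}
|CD| ∈ {6}
|AC| ∈ [8, 18]
|BD| ∈ [7, 19]
|AD| ∈ [2, 24]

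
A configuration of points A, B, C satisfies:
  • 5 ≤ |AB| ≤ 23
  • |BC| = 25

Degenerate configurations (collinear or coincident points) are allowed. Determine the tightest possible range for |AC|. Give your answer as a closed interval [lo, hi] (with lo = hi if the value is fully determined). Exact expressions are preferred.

|AB| ∈ [5, 23]
|BC| ∈ {25}
|AC| ∈ [2, 48]

|AC| ∈ [2, 48]  (≈ [2.0000, 48.0000])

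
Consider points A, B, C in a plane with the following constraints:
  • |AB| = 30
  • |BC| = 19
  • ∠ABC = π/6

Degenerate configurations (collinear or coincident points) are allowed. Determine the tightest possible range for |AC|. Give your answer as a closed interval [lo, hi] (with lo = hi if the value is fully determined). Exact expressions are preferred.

|AB| ∈ {30}
|BC| ∈ {19}
|AC| ∈ {√(1261 - 570·√(3))}

|AC| = √(1261 - 570·√(3))  (≈ 16.5448)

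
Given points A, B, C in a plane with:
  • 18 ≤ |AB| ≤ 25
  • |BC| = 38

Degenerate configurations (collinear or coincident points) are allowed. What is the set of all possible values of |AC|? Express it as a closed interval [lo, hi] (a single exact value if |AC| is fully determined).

|AB| ∈ [18, 25]
|BC| ∈ {38}
|AC| ∈ [13, 63]

|AC| ∈ [13, 63]  (≈ [13.0000, 63.0000])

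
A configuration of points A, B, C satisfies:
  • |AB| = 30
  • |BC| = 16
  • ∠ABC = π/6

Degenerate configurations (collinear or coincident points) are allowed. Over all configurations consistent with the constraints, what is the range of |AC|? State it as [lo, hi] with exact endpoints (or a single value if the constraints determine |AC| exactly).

|AB| ∈ {30}
|BC| ∈ {16}
|AC| ∈ {2·√(289 - 120·√(3))}

|AC| = 2·√(289 - 120·√(3))  (≈ 18.0171)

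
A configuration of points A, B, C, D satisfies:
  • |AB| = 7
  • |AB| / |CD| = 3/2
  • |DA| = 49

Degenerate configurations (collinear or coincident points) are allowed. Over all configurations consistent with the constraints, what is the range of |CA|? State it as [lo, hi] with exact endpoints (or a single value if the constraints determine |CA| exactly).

|CA| ∈ [133/3, 161/3]  (≈ [44.3333, 53.6667])

|AB| ∈ {7}
|AD| ∈ {49}
|CD| ∈ {14/3}
|BD| ∈ [42, 56]
|AC| ∈ [133/3, 161/3]
|BC| ∈ [112/3, 182/3]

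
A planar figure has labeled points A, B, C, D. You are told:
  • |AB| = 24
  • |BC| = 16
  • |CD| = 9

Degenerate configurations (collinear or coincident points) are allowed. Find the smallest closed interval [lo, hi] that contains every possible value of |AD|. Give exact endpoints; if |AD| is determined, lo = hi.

|AD| ∈ [0, 49]  (≈ [0.0000, 49.0000])

|AB| ∈ {24}
|BC| ∈ {16}
|CD| ∈ {9}
|AC| ∈ [8, 40]
|BD| ∈ [7, 25]
|AD| ∈ [0, 49]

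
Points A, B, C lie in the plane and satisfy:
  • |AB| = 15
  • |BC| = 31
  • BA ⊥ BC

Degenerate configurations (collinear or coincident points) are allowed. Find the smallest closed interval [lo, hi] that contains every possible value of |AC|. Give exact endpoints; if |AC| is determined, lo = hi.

|AC| = √(1186)  (≈ 34.4384)

|AB| ∈ {15}
|BC| ∈ {31}
|AC| ∈ {√(1186)}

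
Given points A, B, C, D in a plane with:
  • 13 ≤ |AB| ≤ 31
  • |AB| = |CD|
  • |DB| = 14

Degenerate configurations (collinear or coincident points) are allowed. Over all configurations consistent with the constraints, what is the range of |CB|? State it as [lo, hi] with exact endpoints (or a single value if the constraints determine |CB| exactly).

|AB| ∈ [13, 31]
|BD| ∈ {14}
|CD| ∈ [13, 31]
|AD| ∈ [0, 45]
|BC| ∈ [0, 45]
|AC| ∈ [0, 76]

|CB| ∈ [0, 45]  (≈ [0.0000, 45.0000])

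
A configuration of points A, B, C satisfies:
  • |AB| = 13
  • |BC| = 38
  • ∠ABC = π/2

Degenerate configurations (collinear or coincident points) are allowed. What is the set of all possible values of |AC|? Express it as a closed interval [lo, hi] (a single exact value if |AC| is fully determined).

|AC| = √(1613)  (≈ 40.1622)

|AB| ∈ {13}
|BC| ∈ {38}
|AC| ∈ {√(1613)}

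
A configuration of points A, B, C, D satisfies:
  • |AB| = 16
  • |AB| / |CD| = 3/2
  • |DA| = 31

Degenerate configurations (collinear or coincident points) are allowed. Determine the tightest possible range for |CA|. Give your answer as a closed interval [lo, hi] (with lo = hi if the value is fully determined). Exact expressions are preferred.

|CA| ∈ [61/3, 125/3]  (≈ [20.3333, 41.6667])

|AB| ∈ {16}
|AD| ∈ {31}
|CD| ∈ {32/3}
|BD| ∈ [15, 47]
|AC| ∈ [61/3, 125/3]
|BC| ∈ [13/3, 173/3]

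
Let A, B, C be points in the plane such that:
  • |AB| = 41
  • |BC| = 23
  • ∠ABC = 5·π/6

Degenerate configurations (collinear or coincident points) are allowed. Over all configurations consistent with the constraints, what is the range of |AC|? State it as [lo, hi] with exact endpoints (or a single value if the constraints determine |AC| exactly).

|AB| ∈ {41}
|BC| ∈ {23}
|AC| ∈ {√(943·√(3) + 2210)}

|AC| = √(943·√(3) + 2210)  (≈ 61.9945)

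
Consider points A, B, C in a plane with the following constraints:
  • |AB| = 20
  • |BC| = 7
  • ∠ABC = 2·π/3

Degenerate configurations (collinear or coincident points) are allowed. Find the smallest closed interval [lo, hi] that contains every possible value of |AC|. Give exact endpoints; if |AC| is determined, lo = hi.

|AC| = √(589)  (≈ 24.2693)

|AB| ∈ {20}
|BC| ∈ {7}
|AC| ∈ {√(589)}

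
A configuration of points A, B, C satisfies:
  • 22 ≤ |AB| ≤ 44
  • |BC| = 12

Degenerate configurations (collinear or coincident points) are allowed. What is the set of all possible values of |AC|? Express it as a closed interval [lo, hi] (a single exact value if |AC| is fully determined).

|AC| ∈ [10, 56]  (≈ [10.0000, 56.0000])

|AB| ∈ [22, 44]
|BC| ∈ {12}
|AC| ∈ [10, 56]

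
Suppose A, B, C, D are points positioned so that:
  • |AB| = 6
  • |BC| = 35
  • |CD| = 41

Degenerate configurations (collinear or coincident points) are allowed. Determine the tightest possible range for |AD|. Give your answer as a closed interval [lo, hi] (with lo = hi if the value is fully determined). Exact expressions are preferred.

|AB| ∈ {6}
|BC| ∈ {35}
|CD| ∈ {41}
|AC| ∈ [29, 41]
|BD| ∈ [6, 76]
|AD| ∈ [0, 82]

|AD| ∈ [0, 82]  (≈ [0.0000, 82.0000])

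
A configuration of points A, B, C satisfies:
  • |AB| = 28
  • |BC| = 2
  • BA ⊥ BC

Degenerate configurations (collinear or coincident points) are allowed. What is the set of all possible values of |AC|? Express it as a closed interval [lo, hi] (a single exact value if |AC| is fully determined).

|AB| ∈ {28}
|BC| ∈ {2}
|AC| ∈ {2·√(197)}

|AC| = 2·√(197)  (≈ 28.0713)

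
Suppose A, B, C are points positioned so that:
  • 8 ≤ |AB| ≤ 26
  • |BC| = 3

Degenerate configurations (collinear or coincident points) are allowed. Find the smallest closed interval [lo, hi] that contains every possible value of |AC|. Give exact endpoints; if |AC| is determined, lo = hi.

|AB| ∈ [8, 26]
|BC| ∈ {3}
|AC| ∈ [5, 29]

|AC| ∈ [5, 29]  (≈ [5.0000, 29.0000])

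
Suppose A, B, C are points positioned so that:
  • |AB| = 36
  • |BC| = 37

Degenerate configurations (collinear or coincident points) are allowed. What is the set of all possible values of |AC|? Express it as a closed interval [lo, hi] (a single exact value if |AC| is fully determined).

|AC| ∈ [1, 73]  (≈ [1.0000, 73.0000])

|AB| ∈ {36}
|BC| ∈ {37}
|AC| ∈ [1, 73]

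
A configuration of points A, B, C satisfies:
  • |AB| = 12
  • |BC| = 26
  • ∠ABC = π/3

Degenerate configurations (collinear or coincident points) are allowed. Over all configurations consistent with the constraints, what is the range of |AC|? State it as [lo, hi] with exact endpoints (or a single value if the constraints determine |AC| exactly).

|AC| = 2·√(127)  (≈ 22.5389)

|AB| ∈ {12}
|BC| ∈ {26}
|AC| ∈ {2·√(127)}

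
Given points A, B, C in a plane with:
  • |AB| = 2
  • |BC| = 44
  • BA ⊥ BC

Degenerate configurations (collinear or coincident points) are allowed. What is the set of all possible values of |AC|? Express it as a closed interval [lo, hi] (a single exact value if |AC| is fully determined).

|AC| = 2·√(485)  (≈ 44.0454)

|AB| ∈ {2}
|BC| ∈ {44}
|AC| ∈ {2·√(485)}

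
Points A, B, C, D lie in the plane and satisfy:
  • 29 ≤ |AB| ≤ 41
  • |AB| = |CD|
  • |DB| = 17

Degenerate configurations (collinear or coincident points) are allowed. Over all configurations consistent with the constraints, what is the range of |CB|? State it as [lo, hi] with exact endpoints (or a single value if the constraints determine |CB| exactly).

|CB| ∈ [12, 58]  (≈ [12.0000, 58.0000])

|AB| ∈ [29, 41]
|BD| ∈ {17}
|CD| ∈ [29, 41]
|AD| ∈ [12, 58]
|BC| ∈ [12, 58]
|AC| ∈ [0, 99]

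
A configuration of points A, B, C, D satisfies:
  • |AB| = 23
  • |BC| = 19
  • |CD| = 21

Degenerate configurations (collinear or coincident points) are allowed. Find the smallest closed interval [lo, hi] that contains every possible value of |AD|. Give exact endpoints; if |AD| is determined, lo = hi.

|AB| ∈ {23}
|BC| ∈ {19}
|CD| ∈ {21}
|AC| ∈ [4, 42]
|BD| ∈ [2, 40]
|AD| ∈ [0, 63]

|AD| ∈ [0, 63]  (≈ [0.0000, 63.0000])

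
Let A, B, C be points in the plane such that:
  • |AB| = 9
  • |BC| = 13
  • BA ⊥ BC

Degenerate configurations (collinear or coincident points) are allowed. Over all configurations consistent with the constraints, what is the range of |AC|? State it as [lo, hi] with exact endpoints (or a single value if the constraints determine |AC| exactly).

|AC| = 5·√(10)  (≈ 15.8114)

|AB| ∈ {9}
|BC| ∈ {13}
|AC| ∈ {5·√(10)}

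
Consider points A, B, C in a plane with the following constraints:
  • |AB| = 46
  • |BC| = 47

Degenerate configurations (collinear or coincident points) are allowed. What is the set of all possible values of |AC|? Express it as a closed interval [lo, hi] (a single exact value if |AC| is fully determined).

|AB| ∈ {46}
|BC| ∈ {47}
|AC| ∈ [1, 93]

|AC| ∈ [1, 93]  (≈ [1.0000, 93.0000])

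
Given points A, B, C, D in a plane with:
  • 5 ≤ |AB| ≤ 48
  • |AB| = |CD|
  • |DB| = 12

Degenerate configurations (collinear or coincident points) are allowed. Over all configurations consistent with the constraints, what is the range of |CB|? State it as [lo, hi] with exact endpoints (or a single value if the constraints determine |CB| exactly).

|AB| ∈ [5, 48]
|BD| ∈ {12}
|CD| ∈ [5, 48]
|AD| ∈ [0, 60]
|BC| ∈ [0, 60]
|AC| ∈ [0, 108]

|CB| ∈ [0, 60]  (≈ [0.0000, 60.0000])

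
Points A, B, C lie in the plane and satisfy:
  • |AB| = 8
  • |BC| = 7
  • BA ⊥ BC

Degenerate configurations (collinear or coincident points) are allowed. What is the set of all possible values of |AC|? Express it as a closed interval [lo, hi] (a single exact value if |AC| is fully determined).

|AB| ∈ {8}
|BC| ∈ {7}
|AC| ∈ {√(113)}

|AC| = √(113)  (≈ 10.6301)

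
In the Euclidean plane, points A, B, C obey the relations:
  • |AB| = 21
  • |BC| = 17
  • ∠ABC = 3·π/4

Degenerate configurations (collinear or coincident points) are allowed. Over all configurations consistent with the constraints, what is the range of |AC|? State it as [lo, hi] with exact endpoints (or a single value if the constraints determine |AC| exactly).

|AB| ∈ {21}
|BC| ∈ {17}
|AC| ∈ {√(357·√(2) + 730)}

|AC| = √(357·√(2) + 730)  (≈ 35.1408)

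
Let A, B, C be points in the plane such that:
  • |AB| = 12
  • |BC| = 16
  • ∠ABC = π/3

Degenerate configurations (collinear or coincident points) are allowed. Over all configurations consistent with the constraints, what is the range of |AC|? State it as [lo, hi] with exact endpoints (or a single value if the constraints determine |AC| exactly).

|AC| = 4·√(13)  (≈ 14.4222)

|AB| ∈ {12}
|BC| ∈ {16}
|AC| ∈ {4·√(13)}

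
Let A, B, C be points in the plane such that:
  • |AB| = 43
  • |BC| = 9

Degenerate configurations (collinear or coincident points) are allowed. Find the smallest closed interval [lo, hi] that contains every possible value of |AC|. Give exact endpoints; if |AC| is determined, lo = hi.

|AB| ∈ {43}
|BC| ∈ {9}
|AC| ∈ [34, 52]

|AC| ∈ [34, 52]  (≈ [34.0000, 52.0000])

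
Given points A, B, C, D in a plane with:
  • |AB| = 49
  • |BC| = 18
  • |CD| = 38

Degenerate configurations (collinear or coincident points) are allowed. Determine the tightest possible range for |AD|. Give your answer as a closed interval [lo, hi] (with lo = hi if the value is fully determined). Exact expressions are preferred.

|AB| ∈ {49}
|BC| ∈ {18}
|CD| ∈ {38}
|AC| ∈ [31, 67]
|BD| ∈ [20, 56]
|AD| ∈ [0, 105]

|AD| ∈ [0, 105]  (≈ [0.0000, 105.0000])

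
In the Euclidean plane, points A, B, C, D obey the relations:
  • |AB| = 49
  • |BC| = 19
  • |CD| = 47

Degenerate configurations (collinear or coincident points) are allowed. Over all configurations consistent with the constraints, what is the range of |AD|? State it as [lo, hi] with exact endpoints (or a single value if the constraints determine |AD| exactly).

|AD| ∈ [0, 115]  (≈ [0.0000, 115.0000])

|AB| ∈ {49}
|BC| ∈ {19}
|CD| ∈ {47}
|AC| ∈ [30, 68]
|BD| ∈ [28, 66]
|AD| ∈ [0, 115]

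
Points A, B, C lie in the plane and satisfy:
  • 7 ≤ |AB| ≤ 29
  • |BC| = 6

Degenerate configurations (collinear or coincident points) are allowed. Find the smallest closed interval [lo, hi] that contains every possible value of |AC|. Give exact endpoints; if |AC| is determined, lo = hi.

|AC| ∈ [1, 35]  (≈ [1.0000, 35.0000])

|AB| ∈ [7, 29]
|BC| ∈ {6}
|AC| ∈ [1, 35]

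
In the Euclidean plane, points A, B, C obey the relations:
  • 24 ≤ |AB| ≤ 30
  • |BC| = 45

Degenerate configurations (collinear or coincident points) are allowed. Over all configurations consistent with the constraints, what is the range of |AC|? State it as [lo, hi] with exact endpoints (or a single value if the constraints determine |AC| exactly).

|AB| ∈ [24, 30]
|BC| ∈ {45}
|AC| ∈ [15, 75]

|AC| ∈ [15, 75]  (≈ [15.0000, 75.0000])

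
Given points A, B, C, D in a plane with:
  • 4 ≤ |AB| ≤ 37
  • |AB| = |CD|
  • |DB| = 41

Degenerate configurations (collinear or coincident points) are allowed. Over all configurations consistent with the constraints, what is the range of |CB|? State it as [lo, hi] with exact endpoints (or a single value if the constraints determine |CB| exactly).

|CB| ∈ [4, 78]  (≈ [4.0000, 78.0000])

|AB| ∈ [4, 37]
|BD| ∈ {41}
|CD| ∈ [4, 37]
|AD| ∈ [4, 78]
|BC| ∈ [4, 78]
|AC| ∈ [0, 115]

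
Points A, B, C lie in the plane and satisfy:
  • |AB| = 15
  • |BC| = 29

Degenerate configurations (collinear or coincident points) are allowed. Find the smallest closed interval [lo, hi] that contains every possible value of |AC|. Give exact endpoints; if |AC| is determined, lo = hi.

|AB| ∈ {15}
|BC| ∈ {29}
|AC| ∈ [14, 44]

|AC| ∈ [14, 44]  (≈ [14.0000, 44.0000])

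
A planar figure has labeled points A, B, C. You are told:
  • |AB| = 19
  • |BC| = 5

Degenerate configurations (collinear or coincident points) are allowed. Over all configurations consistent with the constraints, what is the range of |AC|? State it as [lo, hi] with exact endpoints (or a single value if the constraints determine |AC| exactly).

|AC| ∈ [14, 24]  (≈ [14.0000, 24.0000])

|AB| ∈ {19}
|BC| ∈ {5}
|AC| ∈ [14, 24]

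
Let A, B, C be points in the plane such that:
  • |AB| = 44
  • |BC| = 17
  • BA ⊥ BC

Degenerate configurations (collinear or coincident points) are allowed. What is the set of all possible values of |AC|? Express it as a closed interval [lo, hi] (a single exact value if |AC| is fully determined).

|AC| = 5·√(89)  (≈ 47.1699)

|AB| ∈ {44}
|BC| ∈ {17}
|AC| ∈ {5·√(89)}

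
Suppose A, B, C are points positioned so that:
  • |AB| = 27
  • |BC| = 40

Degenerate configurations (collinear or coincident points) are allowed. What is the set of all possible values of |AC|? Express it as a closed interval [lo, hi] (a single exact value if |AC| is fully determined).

|AB| ∈ {27}
|BC| ∈ {40}
|AC| ∈ [13, 67]

|AC| ∈ [13, 67]  (≈ [13.0000, 67.0000])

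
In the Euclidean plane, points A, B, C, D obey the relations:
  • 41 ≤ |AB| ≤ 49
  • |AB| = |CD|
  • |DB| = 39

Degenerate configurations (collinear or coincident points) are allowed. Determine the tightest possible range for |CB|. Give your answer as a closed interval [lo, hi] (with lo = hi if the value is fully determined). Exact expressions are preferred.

|AB| ∈ [41, 49]
|BD| ∈ {39}
|CD| ∈ [41, 49]
|AD| ∈ [2, 88]
|BC| ∈ [2, 88]
|AC| ∈ [0, 137]

|CB| ∈ [2, 88]  (≈ [2.0000, 88.0000])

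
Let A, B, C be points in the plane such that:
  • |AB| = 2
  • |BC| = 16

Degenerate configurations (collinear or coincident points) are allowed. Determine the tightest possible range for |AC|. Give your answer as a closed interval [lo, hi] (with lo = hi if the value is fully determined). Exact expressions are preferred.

|AC| ∈ [14, 18]  (≈ [14.0000, 18.0000])

|AB| ∈ {2}
|BC| ∈ {16}
|AC| ∈ [14, 18]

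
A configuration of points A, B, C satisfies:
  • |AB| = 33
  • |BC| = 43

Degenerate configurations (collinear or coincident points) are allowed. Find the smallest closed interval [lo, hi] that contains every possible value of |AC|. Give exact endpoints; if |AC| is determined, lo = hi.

|AB| ∈ {33}
|BC| ∈ {43}
|AC| ∈ [10, 76]

|AC| ∈ [10, 76]  (≈ [10.0000, 76.0000])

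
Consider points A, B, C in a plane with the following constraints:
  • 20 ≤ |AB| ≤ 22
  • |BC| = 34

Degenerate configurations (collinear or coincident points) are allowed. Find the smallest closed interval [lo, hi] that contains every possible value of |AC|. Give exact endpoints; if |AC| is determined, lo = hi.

|AB| ∈ [20, 22]
|BC| ∈ {34}
|AC| ∈ [12, 56]

|AC| ∈ [12, 56]  (≈ [12.0000, 56.0000])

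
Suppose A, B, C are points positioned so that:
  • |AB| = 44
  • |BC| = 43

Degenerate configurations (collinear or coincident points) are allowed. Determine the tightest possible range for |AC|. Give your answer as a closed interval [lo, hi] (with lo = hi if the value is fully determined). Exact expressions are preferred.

|AB| ∈ {44}
|BC| ∈ {43}
|AC| ∈ [1, 87]

|AC| ∈ [1, 87]  (≈ [1.0000, 87.0000])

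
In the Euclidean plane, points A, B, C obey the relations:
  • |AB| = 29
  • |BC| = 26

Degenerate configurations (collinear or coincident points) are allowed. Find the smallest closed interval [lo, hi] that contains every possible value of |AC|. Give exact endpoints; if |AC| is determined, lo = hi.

|AB| ∈ {29}
|BC| ∈ {26}
|AC| ∈ [3, 55]

|AC| ∈ [3, 55]  (≈ [3.0000, 55.0000])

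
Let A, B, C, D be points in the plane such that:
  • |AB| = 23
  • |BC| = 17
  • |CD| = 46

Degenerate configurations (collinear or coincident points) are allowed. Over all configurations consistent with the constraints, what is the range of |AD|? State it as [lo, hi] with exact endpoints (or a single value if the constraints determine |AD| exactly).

|AB| ∈ {23}
|BC| ∈ {17}
|CD| ∈ {46}
|AC| ∈ [6, 40]
|BD| ∈ [29, 63]
|AD| ∈ [6, 86]

|AD| ∈ [6, 86]  (≈ [6.0000, 86.0000])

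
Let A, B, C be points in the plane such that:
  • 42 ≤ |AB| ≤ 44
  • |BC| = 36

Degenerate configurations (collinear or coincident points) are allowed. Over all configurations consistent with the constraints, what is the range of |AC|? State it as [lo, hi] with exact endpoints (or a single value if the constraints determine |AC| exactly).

|AC| ∈ [6, 80]  (≈ [6.0000, 80.0000])

|AB| ∈ [42, 44]
|BC| ∈ {36}
|AC| ∈ [6, 80]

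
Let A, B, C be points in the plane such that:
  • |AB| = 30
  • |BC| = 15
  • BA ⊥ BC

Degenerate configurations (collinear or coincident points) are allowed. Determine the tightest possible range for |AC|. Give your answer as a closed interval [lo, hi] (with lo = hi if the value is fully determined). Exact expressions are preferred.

|AC| = 15·√(5)  (≈ 33.5410)

|AB| ∈ {30}
|BC| ∈ {15}
|AC| ∈ {15·√(5)}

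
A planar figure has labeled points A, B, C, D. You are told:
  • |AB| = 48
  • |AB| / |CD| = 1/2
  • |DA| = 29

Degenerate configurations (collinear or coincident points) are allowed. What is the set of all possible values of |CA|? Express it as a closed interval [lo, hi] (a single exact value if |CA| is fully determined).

|AB| ∈ {48}
|AD| ∈ {29}
|CD| ∈ {96}
|BD| ∈ [19, 77]
|AC| ∈ [67, 125]
|BC| ∈ [19, 173]

|CA| ∈ [67, 125]  (≈ [67.0000, 125.0000])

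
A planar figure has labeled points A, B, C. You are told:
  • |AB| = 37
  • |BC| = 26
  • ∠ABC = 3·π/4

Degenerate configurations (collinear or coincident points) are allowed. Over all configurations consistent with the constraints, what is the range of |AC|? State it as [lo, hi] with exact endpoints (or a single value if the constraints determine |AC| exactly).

|AB| ∈ {37}
|BC| ∈ {26}
|AC| ∈ {√(962·√(2) + 2045)}

|AC| = √(962·√(2) + 2045)  (≈ 58.3564)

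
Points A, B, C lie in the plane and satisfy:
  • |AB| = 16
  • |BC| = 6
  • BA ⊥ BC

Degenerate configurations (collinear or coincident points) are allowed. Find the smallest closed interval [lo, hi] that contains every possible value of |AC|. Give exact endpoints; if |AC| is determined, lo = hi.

|AB| ∈ {16}
|BC| ∈ {6}
|AC| ∈ {2·√(73)}

|AC| = 2·√(73)  (≈ 17.0880)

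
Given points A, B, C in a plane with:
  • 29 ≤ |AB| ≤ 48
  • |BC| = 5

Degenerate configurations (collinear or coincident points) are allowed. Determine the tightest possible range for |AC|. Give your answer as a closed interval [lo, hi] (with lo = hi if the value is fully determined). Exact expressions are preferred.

|AB| ∈ [29, 48]
|BC| ∈ {5}
|AC| ∈ [24, 53]

|AC| ∈ [24, 53]  (≈ [24.0000, 53.0000])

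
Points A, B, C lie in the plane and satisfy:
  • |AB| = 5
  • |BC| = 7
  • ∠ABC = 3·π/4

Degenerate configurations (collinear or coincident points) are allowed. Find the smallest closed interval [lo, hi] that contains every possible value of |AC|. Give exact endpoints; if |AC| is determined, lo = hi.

|AC| = √(35·√(2) + 74)  (≈ 11.1129)

|AB| ∈ {5}
|BC| ∈ {7}
|AC| ∈ {√(35·√(2) + 74)}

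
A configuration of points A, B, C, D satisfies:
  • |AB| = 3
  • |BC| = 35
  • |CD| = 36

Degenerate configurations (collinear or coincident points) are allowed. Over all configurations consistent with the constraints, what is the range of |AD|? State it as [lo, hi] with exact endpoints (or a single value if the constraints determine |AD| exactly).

|AB| ∈ {3}
|BC| ∈ {35}
|CD| ∈ {36}
|AC| ∈ [32, 38]
|BD| ∈ [1, 71]
|AD| ∈ [0, 74]

|AD| ∈ [0, 74]  (≈ [0.0000, 74.0000])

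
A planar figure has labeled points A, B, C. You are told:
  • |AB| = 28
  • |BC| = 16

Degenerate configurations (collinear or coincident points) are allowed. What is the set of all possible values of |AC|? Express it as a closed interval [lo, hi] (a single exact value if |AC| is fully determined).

|AB| ∈ {28}
|BC| ∈ {16}
|AC| ∈ [12, 44]

|AC| ∈ [12, 44]  (≈ [12.0000, 44.0000])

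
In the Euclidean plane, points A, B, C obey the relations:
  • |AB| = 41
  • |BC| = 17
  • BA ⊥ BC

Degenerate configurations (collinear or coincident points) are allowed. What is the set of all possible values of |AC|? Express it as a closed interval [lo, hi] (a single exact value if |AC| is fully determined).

|AC| = √(1970)  (≈ 44.3847)

|AB| ∈ {41}
|BC| ∈ {17}
|AC| ∈ {√(1970)}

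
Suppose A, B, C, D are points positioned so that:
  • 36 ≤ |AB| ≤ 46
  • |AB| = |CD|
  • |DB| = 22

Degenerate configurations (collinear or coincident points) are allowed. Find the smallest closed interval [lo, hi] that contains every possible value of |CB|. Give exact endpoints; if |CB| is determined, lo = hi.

|AB| ∈ [36, 46]
|BD| ∈ {22}
|CD| ∈ [36, 46]
|AD| ∈ [14, 68]
|BC| ∈ [14, 68]
|AC| ∈ [0, 114]

|CB| ∈ [14, 68]  (≈ [14.0000, 68.0000])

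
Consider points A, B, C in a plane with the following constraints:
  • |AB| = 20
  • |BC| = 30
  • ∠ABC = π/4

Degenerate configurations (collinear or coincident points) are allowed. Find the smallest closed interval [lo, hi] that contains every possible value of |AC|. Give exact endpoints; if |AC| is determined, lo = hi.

|AC| = 10·√(13 - 6·√(2))  (≈ 21.2479)

|AB| ∈ {20}
|BC| ∈ {30}
|AC| ∈ {10·√(13 - 6·√(2))}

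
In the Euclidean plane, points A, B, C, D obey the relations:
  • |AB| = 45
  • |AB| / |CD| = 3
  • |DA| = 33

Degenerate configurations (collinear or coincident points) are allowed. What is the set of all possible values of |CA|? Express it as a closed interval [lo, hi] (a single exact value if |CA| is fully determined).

|AB| ∈ {45}
|AD| ∈ {33}
|CD| ∈ {15}
|BD| ∈ [12, 78]
|AC| ∈ [18, 48]
|BC| ∈ [0, 93]

|CA| ∈ [18, 48]  (≈ [18.0000, 48.0000])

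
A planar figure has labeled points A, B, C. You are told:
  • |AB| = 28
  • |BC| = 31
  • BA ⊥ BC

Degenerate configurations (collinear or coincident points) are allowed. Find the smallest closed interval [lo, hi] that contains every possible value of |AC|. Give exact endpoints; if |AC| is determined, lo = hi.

|AC| = √(1745)  (≈ 41.7732)

|AB| ∈ {28}
|BC| ∈ {31}
|AC| ∈ {√(1745)}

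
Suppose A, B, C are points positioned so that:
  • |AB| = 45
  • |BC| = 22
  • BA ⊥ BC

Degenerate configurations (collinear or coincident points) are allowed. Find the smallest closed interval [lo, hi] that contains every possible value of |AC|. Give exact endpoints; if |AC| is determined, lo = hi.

|AC| = √(2509)  (≈ 50.0899)

|AB| ∈ {45}
|BC| ∈ {22}
|AC| ∈ {√(2509)}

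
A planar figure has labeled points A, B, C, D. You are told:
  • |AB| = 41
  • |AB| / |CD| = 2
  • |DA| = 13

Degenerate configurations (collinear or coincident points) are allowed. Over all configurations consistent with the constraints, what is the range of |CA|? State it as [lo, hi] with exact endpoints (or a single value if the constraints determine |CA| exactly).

|CA| ∈ [15/2, 67/2]  (≈ [7.5000, 33.5000])

|AB| ∈ {41}
|AD| ∈ {13}
|CD| ∈ {41/2}
|BD| ∈ [28, 54]
|AC| ∈ [15/2, 67/2]
|BC| ∈ [15/2, 149/2]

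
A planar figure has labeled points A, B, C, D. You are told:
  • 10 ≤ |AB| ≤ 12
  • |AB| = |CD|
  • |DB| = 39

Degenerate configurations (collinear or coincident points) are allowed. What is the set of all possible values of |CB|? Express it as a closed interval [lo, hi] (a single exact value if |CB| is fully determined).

|CB| ∈ [27, 51]  (≈ [27.0000, 51.0000])

|AB| ∈ [10, 12]
|BD| ∈ {39}
|CD| ∈ [10, 12]
|AD| ∈ [27, 51]
|BC| ∈ [27, 51]
|AC| ∈ [15, 63]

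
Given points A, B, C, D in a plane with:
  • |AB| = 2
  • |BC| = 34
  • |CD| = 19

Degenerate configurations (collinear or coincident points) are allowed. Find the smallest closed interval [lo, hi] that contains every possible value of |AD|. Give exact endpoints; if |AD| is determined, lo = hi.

|AD| ∈ [13, 55]  (≈ [13.0000, 55.0000])

|AB| ∈ {2}
|BC| ∈ {34}
|CD| ∈ {19}
|AC| ∈ [32, 36]
|BD| ∈ [15, 53]
|AD| ∈ [13, 55]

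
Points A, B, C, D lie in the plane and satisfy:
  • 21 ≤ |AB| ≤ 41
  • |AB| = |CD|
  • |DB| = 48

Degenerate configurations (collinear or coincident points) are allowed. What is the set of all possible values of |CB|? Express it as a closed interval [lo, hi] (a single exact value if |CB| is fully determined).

|CB| ∈ [7, 89]  (≈ [7.0000, 89.0000])

|AB| ∈ [21, 41]
|BD| ∈ {48}
|CD| ∈ [21, 41]
|AD| ∈ [7, 89]
|BC| ∈ [7, 89]
|AC| ∈ [0, 130]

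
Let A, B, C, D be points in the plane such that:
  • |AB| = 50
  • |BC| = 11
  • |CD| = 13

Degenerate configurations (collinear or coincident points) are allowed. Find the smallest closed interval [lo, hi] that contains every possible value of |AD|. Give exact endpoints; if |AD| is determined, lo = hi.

|AB| ∈ {50}
|BC| ∈ {11}
|CD| ∈ {13}
|AC| ∈ [39, 61]
|BD| ∈ [2, 24]
|AD| ∈ [26, 74]

|AD| ∈ [26, 74]  (≈ [26.0000, 74.0000])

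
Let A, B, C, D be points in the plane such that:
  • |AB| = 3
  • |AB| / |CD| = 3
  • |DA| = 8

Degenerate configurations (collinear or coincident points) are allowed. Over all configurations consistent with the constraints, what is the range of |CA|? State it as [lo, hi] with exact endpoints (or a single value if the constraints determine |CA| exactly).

|CA| ∈ [7, 9]  (≈ [7.0000, 9.0000])

|AB| ∈ {3}
|AD| ∈ {8}
|CD| ∈ {1}
|BD| ∈ [5, 11]
|AC| ∈ [7, 9]
|BC| ∈ [4, 12]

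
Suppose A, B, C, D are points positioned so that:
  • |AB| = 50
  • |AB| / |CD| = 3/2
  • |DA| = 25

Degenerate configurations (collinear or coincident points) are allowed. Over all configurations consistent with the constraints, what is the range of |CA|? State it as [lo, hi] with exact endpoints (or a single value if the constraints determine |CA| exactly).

|AB| ∈ {50}
|AD| ∈ {25}
|CD| ∈ {100/3}
|BD| ∈ [25, 75]
|AC| ∈ [25/3, 175/3]
|BC| ∈ [0, 325/3]

|CA| ∈ [25/3, 175/3]  (≈ [8.3333, 58.3333])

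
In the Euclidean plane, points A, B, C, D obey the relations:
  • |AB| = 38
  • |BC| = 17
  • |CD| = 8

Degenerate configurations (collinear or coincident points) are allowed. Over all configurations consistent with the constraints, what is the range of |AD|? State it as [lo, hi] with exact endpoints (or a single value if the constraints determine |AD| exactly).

|AD| ∈ [13, 63]  (≈ [13.0000, 63.0000])

|AB| ∈ {38}
|BC| ∈ {17}
|CD| ∈ {8}
|AC| ∈ [21, 55]
|BD| ∈ [9, 25]
|AD| ∈ [13, 63]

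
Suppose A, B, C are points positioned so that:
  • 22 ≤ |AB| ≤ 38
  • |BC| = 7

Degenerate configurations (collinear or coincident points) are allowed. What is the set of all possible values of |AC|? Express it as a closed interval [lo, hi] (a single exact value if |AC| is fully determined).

|AB| ∈ [22, 38]
|BC| ∈ {7}
|AC| ∈ [15, 45]

|AC| ∈ [15, 45]  (≈ [15.0000, 45.0000])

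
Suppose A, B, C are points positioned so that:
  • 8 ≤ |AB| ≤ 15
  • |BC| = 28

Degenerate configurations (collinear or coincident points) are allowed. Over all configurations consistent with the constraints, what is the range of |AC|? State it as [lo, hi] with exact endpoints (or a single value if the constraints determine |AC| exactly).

|AB| ∈ [8, 15]
|BC| ∈ {28}
|AC| ∈ [13, 43]

|AC| ∈ [13, 43]  (≈ [13.0000, 43.0000])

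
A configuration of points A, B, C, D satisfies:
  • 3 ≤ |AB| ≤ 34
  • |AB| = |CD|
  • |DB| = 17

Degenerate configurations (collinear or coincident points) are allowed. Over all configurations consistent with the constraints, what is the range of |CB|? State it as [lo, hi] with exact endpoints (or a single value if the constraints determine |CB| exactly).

|AB| ∈ [3, 34]
|BD| ∈ {17}
|CD| ∈ [3, 34]
|AD| ∈ [0, 51]
|BC| ∈ [0, 51]
|AC| ∈ [0, 85]

|CB| ∈ [0, 51]  (≈ [0.0000, 51.0000])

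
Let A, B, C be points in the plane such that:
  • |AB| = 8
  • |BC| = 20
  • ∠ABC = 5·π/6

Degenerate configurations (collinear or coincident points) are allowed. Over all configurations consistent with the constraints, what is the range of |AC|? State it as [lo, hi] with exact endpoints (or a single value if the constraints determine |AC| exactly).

|AC| = 4·√(10·√(3) + 29)  (≈ 27.2237)

|AB| ∈ {8}
|BC| ∈ {20}
|AC| ∈ {4·√(10·√(3) + 29)}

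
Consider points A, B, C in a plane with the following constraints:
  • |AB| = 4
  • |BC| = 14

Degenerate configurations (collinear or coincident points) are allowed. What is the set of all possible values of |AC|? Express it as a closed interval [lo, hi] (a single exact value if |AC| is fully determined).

|AC| ∈ [10, 18]  (≈ [10.0000, 18.0000])

|AB| ∈ {4}
|BC| ∈ {14}
|AC| ∈ [10, 18]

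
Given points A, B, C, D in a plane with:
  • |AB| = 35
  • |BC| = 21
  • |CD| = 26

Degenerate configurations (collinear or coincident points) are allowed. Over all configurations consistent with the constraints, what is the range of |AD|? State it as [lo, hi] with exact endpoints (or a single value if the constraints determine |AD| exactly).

|AD| ∈ [0, 82]  (≈ [0.0000, 82.0000])

|AB| ∈ {35}
|BC| ∈ {21}
|CD| ∈ {26}
|AC| ∈ [14, 56]
|BD| ∈ [5, 47]
|AD| ∈ [0, 82]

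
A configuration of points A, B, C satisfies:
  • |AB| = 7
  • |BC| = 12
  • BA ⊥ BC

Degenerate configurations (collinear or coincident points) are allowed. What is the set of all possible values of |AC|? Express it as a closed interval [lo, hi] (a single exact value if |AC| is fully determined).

|AC| = √(193)  (≈ 13.8924)

|AB| ∈ {7}
|BC| ∈ {12}
|AC| ∈ {√(193)}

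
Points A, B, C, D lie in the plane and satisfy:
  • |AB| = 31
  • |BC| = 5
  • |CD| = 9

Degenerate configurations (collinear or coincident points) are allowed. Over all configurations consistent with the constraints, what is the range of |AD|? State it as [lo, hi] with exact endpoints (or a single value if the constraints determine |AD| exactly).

|AB| ∈ {31}
|BC| ∈ {5}
|CD| ∈ {9}
|AC| ∈ [26, 36]
|BD| ∈ [4, 14]
|AD| ∈ [17, 45]

|AD| ∈ [17, 45]  (≈ [17.0000, 45.0000])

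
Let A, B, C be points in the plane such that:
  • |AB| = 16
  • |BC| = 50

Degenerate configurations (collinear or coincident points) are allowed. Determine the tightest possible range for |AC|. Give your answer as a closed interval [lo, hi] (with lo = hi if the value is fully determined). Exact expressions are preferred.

|AC| ∈ [34, 66]  (≈ [34.0000, 66.0000])

|AB| ∈ {16}
|BC| ∈ {50}
|AC| ∈ [34, 66]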